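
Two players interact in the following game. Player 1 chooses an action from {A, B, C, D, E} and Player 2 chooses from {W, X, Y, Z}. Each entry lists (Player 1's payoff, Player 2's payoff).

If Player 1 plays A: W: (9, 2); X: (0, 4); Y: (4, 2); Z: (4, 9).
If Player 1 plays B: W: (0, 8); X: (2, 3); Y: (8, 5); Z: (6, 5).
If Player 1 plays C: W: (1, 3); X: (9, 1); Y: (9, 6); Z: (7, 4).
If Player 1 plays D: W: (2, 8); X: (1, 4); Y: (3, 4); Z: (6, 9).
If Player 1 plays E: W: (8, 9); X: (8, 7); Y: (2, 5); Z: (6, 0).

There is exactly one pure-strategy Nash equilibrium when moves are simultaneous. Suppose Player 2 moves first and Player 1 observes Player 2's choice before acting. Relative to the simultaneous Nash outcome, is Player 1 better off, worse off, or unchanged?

Player 1 best-responds to each possible Player 2 move:
- W → Player 1 plays A (best of 9, 0, 1, 2, 8); Player 2 gets 2.
- X → Player 1 plays C (best of 0, 2, 9, 1, 8); Player 2 gets 1.
- Y → Player 1 plays C (best of 4, 8, 9, 3, 2); Player 2 gets 6.
- Z → Player 1 plays C (best of 4, 6, 7, 6, 6); Player 2 gets 4.
Maximizing over 2, 1, 6, 4, Player 2 chooses Y. Subgame-perfect outcome: (C, Y) with payoffs (9, 6).
Under simultaneous play:
Player 1's best replies: W→A; X→C; Y→C; Z→C.
Player 2's best replies: A→Z; B→W; C→Y; D→Z; E→W.
Only (C, Y) has each player best-responding; Nash payoffs (9, 6).
Player 1 earns 9 sequentially versus 9 at the Nash outcome: unchanged.

unchanged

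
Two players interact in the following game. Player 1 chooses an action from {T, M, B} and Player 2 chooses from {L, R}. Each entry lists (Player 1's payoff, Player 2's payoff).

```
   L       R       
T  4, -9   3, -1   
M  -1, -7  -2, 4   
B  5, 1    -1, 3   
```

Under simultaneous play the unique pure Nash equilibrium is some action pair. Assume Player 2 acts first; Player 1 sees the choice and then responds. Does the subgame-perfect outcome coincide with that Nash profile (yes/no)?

Work backward from Player 1's decision.
- L: BR = B, leader payoff 1.
- R: BR = T, leader payoff -1.
Among 1, -1, the best is 1 at L. Subgame-perfect outcome: (B, L) with payoffs (5, 1).
For the simultaneous game, intersect best replies.
Player 1's best replies: L→B; R→T.
Player 2's best replies: T→R; M→R; B→R.
Only (T, R) has each player best-responding; Nash payoffs (3, -1).
Sequential outcome (B, L) differs from the Nash profile (T, R).

no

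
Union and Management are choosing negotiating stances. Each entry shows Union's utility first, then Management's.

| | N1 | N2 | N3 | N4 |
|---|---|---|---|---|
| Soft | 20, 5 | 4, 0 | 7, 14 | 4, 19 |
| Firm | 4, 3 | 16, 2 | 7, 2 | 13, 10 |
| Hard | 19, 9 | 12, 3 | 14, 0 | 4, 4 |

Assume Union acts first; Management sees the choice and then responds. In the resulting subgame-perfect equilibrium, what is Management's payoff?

9

Backward induction with Union moving first.
- Soft → Management plays N4 (best of 5, 0, 14, 19); Union gets 4.
- Firm → Management plays N4 (best of 3, 2, 2, 10); Union gets 13.
- Hard → Management plays N1 (best of 9, 3, 0, 4); Union gets 19.
Among 4, 13, 19, the best is 19 at Hard. Subgame-perfect outcome: (Hard, N1) with payoffs (19, 9).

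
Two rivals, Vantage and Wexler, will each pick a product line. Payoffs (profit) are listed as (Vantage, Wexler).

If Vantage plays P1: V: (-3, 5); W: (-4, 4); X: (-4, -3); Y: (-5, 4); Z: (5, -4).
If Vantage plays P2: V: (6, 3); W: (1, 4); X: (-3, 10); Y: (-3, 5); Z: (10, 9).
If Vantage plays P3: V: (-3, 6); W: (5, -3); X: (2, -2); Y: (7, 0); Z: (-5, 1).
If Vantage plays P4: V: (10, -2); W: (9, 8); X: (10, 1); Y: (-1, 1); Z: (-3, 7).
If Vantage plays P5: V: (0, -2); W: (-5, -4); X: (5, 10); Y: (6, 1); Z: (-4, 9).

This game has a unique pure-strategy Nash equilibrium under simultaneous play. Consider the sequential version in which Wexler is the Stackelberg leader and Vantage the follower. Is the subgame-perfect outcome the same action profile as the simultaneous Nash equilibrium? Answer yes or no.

Vantage best-responds to each possible Wexler move:
- V → Vantage plays P4 (best of -3, 6, -3, 10, 0); Wexler gets -2.
- W → Vantage plays P4 (best of -4, 1, 5, 9, -5); Wexler gets 8.
- X → Vantage plays P4 (best of -4, -3, 2, 10, 5); Wexler gets 1.
- Y → Vantage plays P3 (best of -5, -3, 7, -1, 6); Wexler gets 0.
- Z → Vantage plays P2 (best of 5, 10, -5, -3, -4); Wexler gets 9.
Among -2, 8, 1, 0, 9, the best is 9 at Z. Subgame-perfect outcome: (P2, Z) with payoffs (10, 9).
Now find the simultaneous Nash equilibrium.
Vantage's best replies: V→P4; W→P4; X→P4; Y→P3; Z→P2.
Wexler's best replies: P1→V; P2→X; P3→V; P4→W; P5→X.
Only (P4, W) has each player best-responding; Nash payoffs (9, 8).
Sequential outcome (P2, Z) differs from the Nash profile (P4, W).

no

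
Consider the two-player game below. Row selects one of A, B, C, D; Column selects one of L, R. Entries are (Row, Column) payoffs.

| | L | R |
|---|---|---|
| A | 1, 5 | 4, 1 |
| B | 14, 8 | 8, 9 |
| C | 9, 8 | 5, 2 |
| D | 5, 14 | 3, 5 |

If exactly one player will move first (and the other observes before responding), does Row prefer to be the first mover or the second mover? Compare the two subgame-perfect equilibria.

first

If Row leads: Column's best replies are A→L, B→R, C→L, D→L; Row's induced payoffs 1, 8, 9, 5; outcome (C, L), payoffs (9, 8).
If Column leads: Row's best replies are L→B, R→B; Column's induced payoffs 8, 9; outcome (B, R), payoffs (8, 9).
Row gets 9 moving first and 8 moving second, so Row prefers to move first.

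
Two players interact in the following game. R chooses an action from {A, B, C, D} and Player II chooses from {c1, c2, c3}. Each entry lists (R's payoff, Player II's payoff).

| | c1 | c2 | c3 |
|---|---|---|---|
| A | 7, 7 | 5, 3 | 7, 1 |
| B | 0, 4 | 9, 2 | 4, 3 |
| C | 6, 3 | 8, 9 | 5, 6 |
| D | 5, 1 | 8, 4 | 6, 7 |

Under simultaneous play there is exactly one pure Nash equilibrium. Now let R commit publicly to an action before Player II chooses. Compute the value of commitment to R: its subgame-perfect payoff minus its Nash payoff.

Work backward from Player II's decision.
- A: Player II compares 7, 3, 1 and picks c1; R would get 7.
- B: Player II compares 4, 2, 3 and picks c1; R would get 0.
- C: Player II compares 3, 9, 6 and picks c2; R would get 8.
- D: Player II compares 1, 4, 7 and picks c3; R would get 6.
Among 7, 0, 8, 6, the best is 8 at C. Subgame-perfect outcome: (C, c2) with payoffs (8, 9).
For the simultaneous game, intersect best replies.
R's best replies: c1→A; c2→B; c3→A.
Player II's best replies: A→c1; B→c1; C→c2; D→c3.
The unique mutual best reply is (A, c1), giving (7, 7).
R's commitment gain: 8 − 7 = 1.

1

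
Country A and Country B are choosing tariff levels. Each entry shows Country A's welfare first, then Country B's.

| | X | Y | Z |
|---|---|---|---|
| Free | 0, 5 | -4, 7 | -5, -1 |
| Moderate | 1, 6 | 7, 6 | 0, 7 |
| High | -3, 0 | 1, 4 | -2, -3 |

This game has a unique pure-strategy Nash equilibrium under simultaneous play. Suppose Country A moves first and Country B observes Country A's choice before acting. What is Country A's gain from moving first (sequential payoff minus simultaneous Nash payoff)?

Country B best-responds to each possible Country A move:
- Free: BR = Y, leader payoff -4.
- Moderate: BR = Z, leader payoff 0.
- High: BR = Y, leader payoff 1.
Country A's induced payoffs are -4, 0, 1, so Country A commits to High. Subgame-perfect outcome: (High, Y) with payoffs (1, 4).
Under simultaneous play:
Country A's best replies: X→Moderate; Y→Moderate; Z→Moderate.
Country B's best replies: Free→Y; Moderate→Z; High→Y.
Only (Moderate, Z) has each player best-responding; Nash payoffs (0, 7).
Country A's commitment gain: 1 − 0 = 1.

1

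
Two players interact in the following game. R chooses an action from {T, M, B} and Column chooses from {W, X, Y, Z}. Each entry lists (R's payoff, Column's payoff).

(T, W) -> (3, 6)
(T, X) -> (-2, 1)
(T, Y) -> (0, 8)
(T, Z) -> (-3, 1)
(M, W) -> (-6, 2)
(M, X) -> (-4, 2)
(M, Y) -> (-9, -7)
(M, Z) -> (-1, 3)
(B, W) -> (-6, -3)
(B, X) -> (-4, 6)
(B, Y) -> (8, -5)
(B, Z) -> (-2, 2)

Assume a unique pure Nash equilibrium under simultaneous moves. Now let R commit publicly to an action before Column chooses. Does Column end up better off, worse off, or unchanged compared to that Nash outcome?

better off

Column best-responds to each possible R move:
- T: Column compares 6, 1, 8, 1 and picks Y; R would get 0.
- M: Column compares 2, 2, -7, 3 and picks Z; R would get -1.
- B: Column compares -3, 6, -5, 2 and picks X; R would get -4.
Maximizing over 0, -1, -4, R chooses T. Subgame-perfect outcome: (T, Y) with payoffs (0, 8).
Under simultaneous play:
R's best replies: W→T; X→T; Y→B; Z→M.
Column's best replies: T→Y; M→Z; B→X.
Only (M, Z) has each player best-responding; Nash payoffs (-1, 3).
Column earns 8 sequentially versus 3 at the Nash outcome: better off.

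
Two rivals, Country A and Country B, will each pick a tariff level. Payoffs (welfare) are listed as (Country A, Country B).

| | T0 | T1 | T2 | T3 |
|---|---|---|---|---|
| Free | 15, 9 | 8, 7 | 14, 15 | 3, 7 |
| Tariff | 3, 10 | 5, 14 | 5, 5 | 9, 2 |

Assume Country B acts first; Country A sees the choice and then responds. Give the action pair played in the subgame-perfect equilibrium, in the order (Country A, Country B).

Solve by backward induction (Country B leads).
- T0: Country A compares 15, 3 and picks Free; Country B would get 9.
- T1: Country A compares 8, 5 and picks Free; Country B would get 7.
- T2: Country A compares 14, 5 and picks Free; Country B would get 15.
- T3: Country A compares 3, 9 and picks Tariff; Country B would get 2.
Country B's induced payoffs are 9, 7, 15, 2, so Country B commits to T2. Subgame-perfect outcome: (Free, T2) with payoffs (14, 15).

(Free, T2)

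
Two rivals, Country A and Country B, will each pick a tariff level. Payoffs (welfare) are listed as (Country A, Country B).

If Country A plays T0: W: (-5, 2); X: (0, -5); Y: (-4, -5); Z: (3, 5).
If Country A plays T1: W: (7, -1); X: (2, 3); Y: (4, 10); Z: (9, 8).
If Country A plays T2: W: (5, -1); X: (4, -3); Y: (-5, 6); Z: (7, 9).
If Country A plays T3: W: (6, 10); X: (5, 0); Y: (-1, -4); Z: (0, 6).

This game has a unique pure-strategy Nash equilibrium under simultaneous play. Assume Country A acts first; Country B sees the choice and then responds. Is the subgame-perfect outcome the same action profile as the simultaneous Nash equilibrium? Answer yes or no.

Country B best-responds to each possible Country A move:
- T0: BR = Z, leader payoff 3.
- T1: BR = Y, leader payoff 4.
- T2: BR = Z, leader payoff 7.
- T3: BR = W, leader payoff 6.
Country A's induced payoffs are 3, 4, 7, 6, so Country A commits to T2. Subgame-perfect outcome: (T2, Z) with payoffs (7, 9).
Now find the simultaneous Nash equilibrium.
Country A's best replies: W→T1; X→T3; Y→T1; Z→T1.
Country B's best replies: T0→Z; T1→Y; T2→Z; T3→W.
Only (T1, Y) has each player best-responding; Nash payoffs (4, 10).
Sequential outcome (T2, Z) differs from the Nash profile (T1, Y).

no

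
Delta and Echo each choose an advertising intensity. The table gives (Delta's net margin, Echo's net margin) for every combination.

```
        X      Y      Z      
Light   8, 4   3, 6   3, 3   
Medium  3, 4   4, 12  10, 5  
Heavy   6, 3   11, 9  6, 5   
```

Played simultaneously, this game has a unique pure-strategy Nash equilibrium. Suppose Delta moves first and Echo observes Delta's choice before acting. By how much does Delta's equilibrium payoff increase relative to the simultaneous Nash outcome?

0

Backward induction with Delta moving first.
- Light: Echo compares 4, 6, 3 and picks Y; Delta would get 3.
- Medium: Echo compares 4, 12, 5 and picks Y; Delta would get 4.
- Heavy: Echo compares 3, 9, 5 and picks Y; Delta would get 11.
Maximizing over 3, 4, 11, Delta chooses Heavy. Subgame-perfect outcome: (Heavy, Y) with payoffs (11, 9).
Under simultaneous play:
Delta's best replies: X→Light; Y→Heavy; Z→Medium.
Echo's best replies: Light→Y; Medium→Y; Heavy→Y.
Only (Heavy, Y) has each player best-responding; Nash payoffs (11, 9).
Delta's commitment gain: 11 − 11 = 0.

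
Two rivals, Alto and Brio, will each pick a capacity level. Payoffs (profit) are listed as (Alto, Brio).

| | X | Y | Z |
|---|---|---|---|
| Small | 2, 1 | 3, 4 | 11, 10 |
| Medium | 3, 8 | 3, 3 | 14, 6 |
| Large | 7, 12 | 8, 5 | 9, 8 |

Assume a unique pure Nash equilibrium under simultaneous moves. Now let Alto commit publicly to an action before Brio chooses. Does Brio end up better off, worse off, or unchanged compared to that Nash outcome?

worse off

Work backward from Brio's decision.
- Small: Brio compares 1, 4, 10 and picks Z; Alto would get 11.
- Medium: Brio compares 8, 3, 6 and picks X; Alto would get 3.
- Large: Brio compares 12, 5, 8 and picks X; Alto would get 7.
Among 11, 3, 7, the best is 11 at Small. Subgame-perfect outcome: (Small, Z) with payoffs (11, 10).
Under simultaneous play:
Alto's best replies: X→Large; Y→Large; Z→Medium.
Brio's best replies: Small→Z; Medium→X; Large→X.
The unique mutual best reply is (Large, X), giving (7, 12).
Brio earns 10 sequentially versus 12 at the Nash outcome: worse off.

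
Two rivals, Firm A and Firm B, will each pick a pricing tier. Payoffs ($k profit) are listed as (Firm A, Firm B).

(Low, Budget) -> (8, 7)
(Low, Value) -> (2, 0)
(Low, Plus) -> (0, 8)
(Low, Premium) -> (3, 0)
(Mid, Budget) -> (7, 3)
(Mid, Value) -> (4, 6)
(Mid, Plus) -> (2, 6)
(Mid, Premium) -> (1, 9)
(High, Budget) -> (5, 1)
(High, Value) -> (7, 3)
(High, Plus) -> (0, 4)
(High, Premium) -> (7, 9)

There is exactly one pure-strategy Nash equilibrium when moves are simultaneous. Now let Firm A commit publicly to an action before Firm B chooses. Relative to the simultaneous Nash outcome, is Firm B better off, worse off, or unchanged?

unchanged

Backward induction with Firm A moving first.
- Low → Firm B plays Plus (best of 7, 0, 8, 0); Firm A gets 0.
- Mid → Firm B plays Premium (best of 3, 6, 6, 9); Firm A gets 1.
- High → Firm B plays Premium (best of 1, 3, 4, 9); Firm A gets 7.
Maximizing over 0, 1, 7, Firm A chooses High. Subgame-perfect outcome: (High, Premium) with payoffs (7, 9).
Under simultaneous play:
Firm A's best replies: Budget→Low; Value→High; Plus→Mid; Premium→High.
Firm B's best replies: Low→Plus; Mid→Premium; High→Premium.
The unique mutual best reply is (High, Premium), giving (7, 9).
Firm B earns 9 sequentially versus 9 at the Nash outcome: unchanged.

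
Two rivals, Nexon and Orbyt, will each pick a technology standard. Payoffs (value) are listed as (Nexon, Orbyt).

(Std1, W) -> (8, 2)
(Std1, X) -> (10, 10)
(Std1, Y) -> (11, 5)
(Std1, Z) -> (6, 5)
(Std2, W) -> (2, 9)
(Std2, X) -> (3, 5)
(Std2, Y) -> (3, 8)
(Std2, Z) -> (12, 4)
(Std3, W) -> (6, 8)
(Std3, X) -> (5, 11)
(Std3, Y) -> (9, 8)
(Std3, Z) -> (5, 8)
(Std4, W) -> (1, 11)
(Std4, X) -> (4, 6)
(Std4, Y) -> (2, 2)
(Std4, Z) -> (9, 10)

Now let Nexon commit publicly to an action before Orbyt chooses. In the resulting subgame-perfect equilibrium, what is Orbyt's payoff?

10

Solve by backward induction (Nexon leads).
- Std1: BR = X, leader payoff 10.
- Std2: BR = W, leader payoff 2.
- Std3: BR = X, leader payoff 5.
- Std4: BR = W, leader payoff 1.
Nexon's induced payoffs are 10, 2, 5, 1, so Nexon commits to Std1. Subgame-perfect outcome: (Std1, X) with payoffs (10, 10).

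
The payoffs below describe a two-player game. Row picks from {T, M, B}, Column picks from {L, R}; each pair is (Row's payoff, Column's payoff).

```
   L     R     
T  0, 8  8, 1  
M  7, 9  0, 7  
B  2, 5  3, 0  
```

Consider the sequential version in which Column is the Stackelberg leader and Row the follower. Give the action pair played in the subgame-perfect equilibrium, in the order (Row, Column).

Backward induction with Column moving first.
- L: BR = M, leader payoff 9.
- R: BR = T, leader payoff 1.
Maximizing over 9, 1, Column chooses L. Subgame-perfect outcome: (M, L) with payoffs (7, 9).

(M, L)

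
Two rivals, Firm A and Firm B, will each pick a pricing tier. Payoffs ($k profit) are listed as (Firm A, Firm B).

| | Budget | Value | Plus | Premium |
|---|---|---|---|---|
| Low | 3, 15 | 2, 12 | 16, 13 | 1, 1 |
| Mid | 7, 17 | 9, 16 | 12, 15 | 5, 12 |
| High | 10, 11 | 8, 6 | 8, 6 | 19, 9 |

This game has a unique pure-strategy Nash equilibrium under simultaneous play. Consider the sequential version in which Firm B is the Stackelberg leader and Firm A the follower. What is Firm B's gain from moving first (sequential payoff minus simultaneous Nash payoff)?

5

Solve by backward induction (Firm B leads).
- Budget: BR = High, leader payoff 11.
- Value: BR = Mid, leader payoff 16.
- Plus: BR = Low, leader payoff 13.
- Premium: BR = High, leader payoff 9.
Firm B's induced payoffs are 11, 16, 13, 9, so Firm B commits to Value. Subgame-perfect outcome: (Mid, Value) with payoffs (9, 16).
Now find the simultaneous Nash equilibrium.
Firm A's best replies: Budget→High; Value→Mid; Plus→Low; Premium→High.
Firm B's best replies: Low→Budget; Mid→Budget; High→Budget.
The unique mutual best reply is (High, Budget), giving (10, 11).
Firm B's commitment gain: 16 − 11 = 5.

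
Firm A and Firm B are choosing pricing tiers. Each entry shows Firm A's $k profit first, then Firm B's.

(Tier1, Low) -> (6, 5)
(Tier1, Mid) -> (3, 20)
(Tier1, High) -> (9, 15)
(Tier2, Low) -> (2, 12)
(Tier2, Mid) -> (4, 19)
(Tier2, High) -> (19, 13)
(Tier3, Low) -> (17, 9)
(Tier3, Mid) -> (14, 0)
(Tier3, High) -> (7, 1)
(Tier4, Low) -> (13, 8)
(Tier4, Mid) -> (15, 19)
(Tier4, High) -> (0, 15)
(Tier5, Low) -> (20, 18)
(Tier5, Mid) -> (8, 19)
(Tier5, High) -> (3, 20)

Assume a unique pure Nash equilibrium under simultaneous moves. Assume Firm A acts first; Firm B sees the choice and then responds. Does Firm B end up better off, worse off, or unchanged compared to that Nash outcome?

Firm B best-responds to each possible Firm A move:
- Tier1 → Firm B plays Mid (best of 5, 20, 15); Firm A gets 3.
- Tier2 → Firm B plays Mid (best of 12, 19, 13); Firm A gets 4.
- Tier3 → Firm B plays Low (best of 9, 0, 1); Firm A gets 17.
- Tier4 → Firm B plays Mid (best of 8, 19, 15); Firm A gets 15.
- Tier5 → Firm B plays High (best of 18, 19, 20); Firm A gets 3.
Among 3, 4, 17, 15, 3, the best is 17 at Tier3. Subgame-perfect outcome: (Tier3, Low) with payoffs (17, 9).
For the simultaneous game, intersect best replies.
Firm A's best replies: Low→Tier5; Mid→Tier4; High→Tier2.
Firm B's best replies: Tier1→Mid; Tier2→Mid; Tier3→Low; Tier4→Mid; Tier5→High.
The unique mutual best reply is (Tier4, Mid), giving (15, 19).
Firm B earns 9 sequentially versus 19 at the Nash outcome: worse off.

worse off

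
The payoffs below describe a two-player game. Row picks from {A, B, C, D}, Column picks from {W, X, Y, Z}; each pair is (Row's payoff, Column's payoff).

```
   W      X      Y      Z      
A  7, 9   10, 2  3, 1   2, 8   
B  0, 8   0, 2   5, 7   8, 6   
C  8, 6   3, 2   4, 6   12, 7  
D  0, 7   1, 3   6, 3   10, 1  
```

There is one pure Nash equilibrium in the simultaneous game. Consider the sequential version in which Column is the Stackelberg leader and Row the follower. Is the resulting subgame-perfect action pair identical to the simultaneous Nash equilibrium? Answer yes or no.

yes

Work backward from Row's decision.
- W: BR = C, leader payoff 6.
- X: BR = A, leader payoff 2.
- Y: BR = D, leader payoff 3.
- Z: BR = C, leader payoff 7.
Maximizing over 6, 2, 3, 7, Column chooses Z. Subgame-perfect outcome: (C, Z) with payoffs (12, 7).
Under simultaneous play:
Row's best replies: W→C; X→A; Y→D; Z→C.
Column's best replies: A→W; B→W; C→Z; D→W.
The unique mutual best reply is (C, Z), giving (12, 7).
Sequential outcome (C, Z) coincides with the Nash profile (C, Z).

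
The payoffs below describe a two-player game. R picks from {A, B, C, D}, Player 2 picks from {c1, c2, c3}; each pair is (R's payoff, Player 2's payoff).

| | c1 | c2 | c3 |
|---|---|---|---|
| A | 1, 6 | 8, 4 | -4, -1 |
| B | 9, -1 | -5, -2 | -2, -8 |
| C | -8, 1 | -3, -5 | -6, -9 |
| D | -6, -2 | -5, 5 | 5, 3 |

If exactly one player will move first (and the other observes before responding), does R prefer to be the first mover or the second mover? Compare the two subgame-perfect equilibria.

first

If R leads: Player 2's best replies are A→c1, B→c1, C→c1, D→c2; R's induced payoffs 1, 9, -8, -5; outcome (B, c1), payoffs (9, -1).
If Player 2 leads: R's best replies are c1→B, c2→A, c3→D; Player 2's induced payoffs -1, 4, 3; outcome (A, c2), payoffs (8, 4).
R gets 9 moving first and 8 moving second, so R prefers to move first.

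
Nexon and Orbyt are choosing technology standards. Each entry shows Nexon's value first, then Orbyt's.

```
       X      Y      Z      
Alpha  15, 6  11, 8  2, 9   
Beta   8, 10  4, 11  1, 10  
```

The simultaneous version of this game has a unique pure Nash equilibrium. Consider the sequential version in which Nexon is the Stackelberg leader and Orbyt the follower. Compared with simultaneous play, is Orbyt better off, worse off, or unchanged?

Backward induction with Nexon moving first.
- Alpha: Orbyt compares 6, 8, 9 and picks Z; Nexon would get 2.
- Beta: Orbyt compares 10, 11, 10 and picks Y; Nexon would get 4.
Nexon's induced payoffs are 2, 4, so Nexon commits to Beta. Subgame-perfect outcome: (Beta, Y) with payoffs (4, 11).
Under simultaneous play:
Nexon's best replies: X→Alpha; Y→Alpha; Z→Alpha.
Orbyt's best replies: Alpha→Z; Beta→Y.
Only (Alpha, Z) has each player best-responding; Nash payoffs (2, 9).
Orbyt earns 11 sequentially versus 9 at the Nash outcome: better off.

better off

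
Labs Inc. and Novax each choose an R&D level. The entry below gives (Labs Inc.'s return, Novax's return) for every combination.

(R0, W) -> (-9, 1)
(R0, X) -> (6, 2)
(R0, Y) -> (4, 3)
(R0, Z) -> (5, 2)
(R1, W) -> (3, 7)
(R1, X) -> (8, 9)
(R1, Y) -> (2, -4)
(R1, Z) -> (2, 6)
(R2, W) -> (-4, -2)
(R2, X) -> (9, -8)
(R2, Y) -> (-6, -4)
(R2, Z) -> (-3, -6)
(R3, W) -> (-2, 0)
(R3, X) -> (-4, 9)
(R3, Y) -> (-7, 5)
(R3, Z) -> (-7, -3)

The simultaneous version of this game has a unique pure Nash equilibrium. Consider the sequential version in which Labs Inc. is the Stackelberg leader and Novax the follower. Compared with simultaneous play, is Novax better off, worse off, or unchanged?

better off

Backward induction with Labs Inc. moving first.
- R0 → Novax plays Y (best of 1, 2, 3, 2); Labs Inc. gets 4.
- R1 → Novax plays X (best of 7, 9, -4, 6); Labs Inc. gets 8.
- R2 → Novax plays W (best of -2, -8, -4, -6); Labs Inc. gets -4.
- R3 → Novax plays X (best of 0, 9, 5, -3); Labs Inc. gets -4.
Maximizing over 4, 8, -4, -4, Labs Inc. chooses R1. Subgame-perfect outcome: (R1, X) with payoffs (8, 9).
For the simultaneous game, intersect best replies.
Labs Inc.'s best replies: W→R1; X→R2; Y→R0; Z→R0.
Novax's best replies: R0→Y; R1→X; R2→W; R3→X.
Only (R0, Y) has each player best-responding; Nash payoffs (4, 3).
Novax earns 9 sequentially versus 3 at the Nash outcome: better off.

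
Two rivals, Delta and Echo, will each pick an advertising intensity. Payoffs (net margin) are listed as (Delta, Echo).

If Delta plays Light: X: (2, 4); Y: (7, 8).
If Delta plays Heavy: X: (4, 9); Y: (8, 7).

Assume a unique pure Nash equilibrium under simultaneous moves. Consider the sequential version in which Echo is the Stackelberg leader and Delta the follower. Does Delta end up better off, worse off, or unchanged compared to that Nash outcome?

unchanged

Backward induction with Echo moving first.
- X → Delta plays Heavy (best of 2, 4); Echo gets 9.
- Y → Delta plays Heavy (best of 7, 8); Echo gets 7.
Among 9, 7, the best is 9 at X. Subgame-perfect outcome: (Heavy, X) with payoffs (4, 9).
Now find the simultaneous Nash equilibrium.
Delta's best replies: X→Heavy; Y→Heavy.
Echo's best replies: Light→Y; Heavy→X.
The unique mutual best reply is (Heavy, X), giving (4, 9).
Delta earns 4 sequentially versus 4 at the Nash outcome: unchanged.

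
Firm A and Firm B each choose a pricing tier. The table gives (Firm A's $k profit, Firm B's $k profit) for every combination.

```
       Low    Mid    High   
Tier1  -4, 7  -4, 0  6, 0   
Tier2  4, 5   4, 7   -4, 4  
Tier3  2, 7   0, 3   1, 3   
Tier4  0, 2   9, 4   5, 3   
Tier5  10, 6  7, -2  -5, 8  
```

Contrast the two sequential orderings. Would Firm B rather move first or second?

first

If Firm A leads: Firm B's best replies are Tier1→Low, Tier2→Mid, Tier3→Low, Tier4→Mid, Tier5→High; Firm A's induced payoffs -4, 4, 2, 9, -5; outcome (Tier4, Mid), payoffs (9, 4).
If Firm B leads: Firm A's best replies are Low→Tier5, Mid→Tier4, High→Tier1; Firm B's induced payoffs 6, 4, 0; outcome (Tier5, Low), payoffs (10, 6).
Firm B gets 6 moving first and 4 moving second, so Firm B prefers to move first.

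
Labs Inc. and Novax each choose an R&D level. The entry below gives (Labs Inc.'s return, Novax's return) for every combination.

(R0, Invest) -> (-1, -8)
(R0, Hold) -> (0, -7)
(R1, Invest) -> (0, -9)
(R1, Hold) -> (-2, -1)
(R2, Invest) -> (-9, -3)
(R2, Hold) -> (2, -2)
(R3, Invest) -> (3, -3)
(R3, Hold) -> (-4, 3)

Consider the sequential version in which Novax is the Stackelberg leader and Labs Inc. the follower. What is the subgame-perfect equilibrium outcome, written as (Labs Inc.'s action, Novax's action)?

(R2, Hold)

Labs Inc. best-responds to each possible Novax move:
- Invest: BR = R3, leader payoff -3.
- Hold: BR = R2, leader payoff -2.
Novax's induced payoffs are -3, -2, so Novax commits to Hold. Subgame-perfect outcome: (R2, Hold) with payoffs (2, -2).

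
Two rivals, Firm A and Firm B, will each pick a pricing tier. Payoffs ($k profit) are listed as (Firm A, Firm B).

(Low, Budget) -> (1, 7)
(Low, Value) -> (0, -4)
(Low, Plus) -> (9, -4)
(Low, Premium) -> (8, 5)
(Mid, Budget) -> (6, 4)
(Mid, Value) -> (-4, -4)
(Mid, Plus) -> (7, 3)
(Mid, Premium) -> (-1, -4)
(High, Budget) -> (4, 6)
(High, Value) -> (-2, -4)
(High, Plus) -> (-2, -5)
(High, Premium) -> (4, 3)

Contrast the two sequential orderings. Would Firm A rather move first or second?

If Firm A leads: Firm B's best replies are Low→Budget, Mid→Budget, High→Budget; Firm A's induced payoffs 1, 6, 4; outcome (Mid, Budget), payoffs (6, 4).
If Firm B leads: Firm A's best replies are Budget→Mid, Value→Low, Plus→Low, Premium→Low; Firm B's induced payoffs 4, -4, -4, 5; outcome (Low, Premium), payoffs (8, 5).
Firm A gets 6 moving first and 8 moving second, so Firm A prefers to move second.

second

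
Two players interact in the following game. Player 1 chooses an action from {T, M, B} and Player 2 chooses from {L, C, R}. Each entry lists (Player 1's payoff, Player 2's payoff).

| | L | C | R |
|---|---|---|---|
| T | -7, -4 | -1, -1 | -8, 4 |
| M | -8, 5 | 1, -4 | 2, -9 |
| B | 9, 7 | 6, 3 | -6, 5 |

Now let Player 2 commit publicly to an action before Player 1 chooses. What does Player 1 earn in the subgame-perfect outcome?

Work backward from Player 1's decision.
- L → Player 1 plays B (best of -7, -8, 9); Player 2 gets 7.
- C → Player 1 plays B (best of -1, 1, 6); Player 2 gets 3.
- R → Player 1 plays M (best of -8, 2, -6); Player 2 gets -9.
Player 2's induced payoffs are 7, 3, -9, so Player 2 commits to L. Subgame-perfect outcome: (B, L) with payoffs (9, 7).

9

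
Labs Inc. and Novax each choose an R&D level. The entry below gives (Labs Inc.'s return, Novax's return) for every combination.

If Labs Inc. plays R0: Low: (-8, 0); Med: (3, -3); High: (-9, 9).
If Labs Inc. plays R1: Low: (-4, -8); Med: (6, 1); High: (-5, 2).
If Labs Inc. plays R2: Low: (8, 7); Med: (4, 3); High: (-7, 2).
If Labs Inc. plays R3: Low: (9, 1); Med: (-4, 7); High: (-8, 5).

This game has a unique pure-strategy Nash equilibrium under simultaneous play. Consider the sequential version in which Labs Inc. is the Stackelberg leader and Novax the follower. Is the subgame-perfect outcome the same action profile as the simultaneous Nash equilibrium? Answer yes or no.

Novax best-responds to each possible Labs Inc. move:
- R0: BR = High, leader payoff -9.
- R1: BR = High, leader payoff -5.
- R2: BR = Low, leader payoff 8.
- R3: BR = Med, leader payoff -4.
Labs Inc.'s induced payoffs are -9, -5, 8, -4, so Labs Inc. commits to R2. Subgame-perfect outcome: (R2, Low) with payoffs (8, 7).
For the simultaneous game, intersect best replies.
Labs Inc.'s best replies: Low→R3; Med→R1; High→R1.
Novax's best replies: R0→High; R1→High; R2→Low; R3→Med.
Only (R1, High) has each player best-responding; Nash payoffs (-5, 2).
Sequential outcome (R2, Low) differs from the Nash profile (R1, High).

no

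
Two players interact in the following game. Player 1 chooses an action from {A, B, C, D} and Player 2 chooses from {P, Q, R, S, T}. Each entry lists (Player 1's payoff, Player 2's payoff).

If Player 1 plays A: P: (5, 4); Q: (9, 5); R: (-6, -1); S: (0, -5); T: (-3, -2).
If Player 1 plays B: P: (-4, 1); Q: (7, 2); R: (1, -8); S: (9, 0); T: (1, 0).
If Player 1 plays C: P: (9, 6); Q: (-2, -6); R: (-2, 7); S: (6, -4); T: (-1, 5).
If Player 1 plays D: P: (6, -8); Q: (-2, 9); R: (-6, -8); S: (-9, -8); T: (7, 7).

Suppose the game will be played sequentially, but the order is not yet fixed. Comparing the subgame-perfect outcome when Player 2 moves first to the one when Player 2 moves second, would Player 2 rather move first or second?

If Player 1 leads: Player 2's best replies are A→Q, B→Q, C→R, D→Q; Player 1's induced payoffs 9, 7, -2, -2; outcome (A, Q), payoffs (9, 5).
If Player 2 leads: Player 1's best replies are P→C, Q→A, R→B, S→B, T→D; Player 2's induced payoffs 6, 5, -8, 0, 7; outcome (D, T), payoffs (7, 7).
Player 2 gets 7 moving first and 5 moving second, so Player 2 prefers to move first.

first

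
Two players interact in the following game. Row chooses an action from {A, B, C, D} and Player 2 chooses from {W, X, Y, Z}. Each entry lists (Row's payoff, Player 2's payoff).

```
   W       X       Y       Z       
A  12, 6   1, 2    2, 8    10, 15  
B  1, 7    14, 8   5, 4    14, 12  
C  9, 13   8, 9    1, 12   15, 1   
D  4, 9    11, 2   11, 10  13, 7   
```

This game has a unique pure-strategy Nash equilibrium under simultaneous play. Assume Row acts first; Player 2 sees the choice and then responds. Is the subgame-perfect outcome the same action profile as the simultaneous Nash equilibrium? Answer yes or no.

Player 2 best-responds to each possible Row move:
- A: BR = Z, leader payoff 10.
- B: BR = Z, leader payoff 14.
- C: BR = W, leader payoff 9.
- D: BR = Y, leader payoff 11.
Among 10, 14, 9, 11, the best is 14 at B. Subgame-perfect outcome: (B, Z) with payoffs (14, 12).
Now find the simultaneous Nash equilibrium.
Row's best replies: W→A; X→B; Y→D; Z→C.
Player 2's best replies: A→Z; B→Z; C→W; D→Y.
The unique mutual best reply is (D, Y), giving (11, 10).
Sequential outcome (B, Z) differs from the Nash profile (D, Y).

no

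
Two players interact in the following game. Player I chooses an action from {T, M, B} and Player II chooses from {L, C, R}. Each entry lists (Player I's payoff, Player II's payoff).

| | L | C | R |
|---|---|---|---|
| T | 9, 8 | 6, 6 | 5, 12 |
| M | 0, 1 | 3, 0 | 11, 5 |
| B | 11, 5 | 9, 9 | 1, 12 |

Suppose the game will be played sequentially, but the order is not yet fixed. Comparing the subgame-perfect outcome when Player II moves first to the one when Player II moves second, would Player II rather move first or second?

If Player I leads: Player II's best replies are T→R, M→R, B→R; Player I's induced payoffs 5, 11, 1; outcome (M, R), payoffs (11, 5).
If Player II leads: Player I's best replies are L→B, C→B, R→M; Player II's induced payoffs 5, 9, 5; outcome (B, C), payoffs (9, 9).
Player II gets 9 moving first and 5 moving second, so Player II prefers to move first.

first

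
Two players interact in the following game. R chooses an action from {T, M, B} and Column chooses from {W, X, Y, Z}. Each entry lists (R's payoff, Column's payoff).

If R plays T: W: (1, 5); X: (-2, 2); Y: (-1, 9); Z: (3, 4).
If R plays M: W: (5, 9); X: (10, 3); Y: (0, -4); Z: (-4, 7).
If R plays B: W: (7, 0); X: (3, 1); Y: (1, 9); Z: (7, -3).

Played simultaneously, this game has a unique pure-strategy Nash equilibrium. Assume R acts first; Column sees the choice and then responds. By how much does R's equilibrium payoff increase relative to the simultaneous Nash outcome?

4

Solve by backward induction (R leads).
- T → Column plays Y (best of 5, 2, 9, 4); R gets -1.
- M → Column plays W (best of 9, 3, -4, 7); R gets 5.
- B → Column plays Y (best of 0, 1, 9, -3); R gets 1.
R's induced payoffs are -1, 5, 1, so R commits to M. Subgame-perfect outcome: (M, W) with payoffs (5, 9).
Now find the simultaneous Nash equilibrium.
R's best replies: W→B; X→M; Y→B; Z→B.
Column's best replies: T→Y; M→W; B→Y.
Only (B, Y) has each player best-responding; Nash payoffs (1, 9).
R's commitment gain: 5 − 1 = 4.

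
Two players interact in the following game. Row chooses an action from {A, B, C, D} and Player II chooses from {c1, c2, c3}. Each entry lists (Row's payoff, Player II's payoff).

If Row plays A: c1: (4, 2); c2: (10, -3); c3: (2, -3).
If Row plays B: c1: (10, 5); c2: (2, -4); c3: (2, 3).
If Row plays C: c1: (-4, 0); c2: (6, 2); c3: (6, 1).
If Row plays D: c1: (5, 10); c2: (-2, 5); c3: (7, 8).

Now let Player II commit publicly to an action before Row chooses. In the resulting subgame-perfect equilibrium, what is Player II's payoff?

Backward induction with Player II moving first.
- c1 → Row plays B (best of 4, 10, -4, 5); Player II gets 5.
- c2 → Row plays A (best of 10, 2, 6, -2); Player II gets -3.
- c3 → Row plays D (best of 2, 2, 6, 7); Player II gets 8.
Maximizing over 5, -3, 8, Player II chooses c3. Subgame-perfect outcome: (D, c3) with payoffs (7, 8).

8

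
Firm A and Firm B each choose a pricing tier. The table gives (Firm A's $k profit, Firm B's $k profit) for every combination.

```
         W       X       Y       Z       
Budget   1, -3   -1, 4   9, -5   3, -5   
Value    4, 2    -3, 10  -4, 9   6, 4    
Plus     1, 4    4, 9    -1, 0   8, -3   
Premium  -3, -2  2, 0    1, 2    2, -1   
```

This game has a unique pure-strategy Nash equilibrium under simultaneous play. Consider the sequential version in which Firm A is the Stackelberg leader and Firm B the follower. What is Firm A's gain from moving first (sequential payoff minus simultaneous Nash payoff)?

Solve by backward induction (Firm A leads).
- Budget → Firm B plays X (best of -3, 4, -5, -5); Firm A gets -1.
- Value → Firm B plays X (best of 2, 10, 9, 4); Firm A gets -3.
- Plus → Firm B plays X (best of 4, 9, 0, -3); Firm A gets 4.
- Premium → Firm B plays Y (best of -2, 0, 2, -1); Firm A gets 1.
Firm A's induced payoffs are -1, -3, 4, 1, so Firm A commits to Plus. Subgame-perfect outcome: (Plus, X) with payoffs (4, 9).
For the simultaneous game, intersect best replies.
Firm A's best replies: W→Value; X→Plus; Y→Budget; Z→Plus.
Firm B's best replies: Budget→X; Value→X; Plus→X; Premium→Y.
The unique mutual best reply is (Plus, X), giving (4, 9).
Firm A's commitment gain: 4 − 4 = 0.

0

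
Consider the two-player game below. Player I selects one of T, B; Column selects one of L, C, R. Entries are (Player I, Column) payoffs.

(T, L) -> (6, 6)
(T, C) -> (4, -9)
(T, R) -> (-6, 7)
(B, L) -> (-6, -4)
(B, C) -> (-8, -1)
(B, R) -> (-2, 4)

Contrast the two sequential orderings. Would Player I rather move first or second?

second

If Player I leads: Column's best replies are T→R, B→R; Player I's induced payoffs -6, -2; outcome (B, R), payoffs (-2, 4).
If Column leads: Player I's best replies are L→T, C→T, R→B; Column's induced payoffs 6, -9, 4; outcome (T, L), payoffs (6, 6).
Player I gets -2 moving first and 6 moving second, so Player I prefers to move second.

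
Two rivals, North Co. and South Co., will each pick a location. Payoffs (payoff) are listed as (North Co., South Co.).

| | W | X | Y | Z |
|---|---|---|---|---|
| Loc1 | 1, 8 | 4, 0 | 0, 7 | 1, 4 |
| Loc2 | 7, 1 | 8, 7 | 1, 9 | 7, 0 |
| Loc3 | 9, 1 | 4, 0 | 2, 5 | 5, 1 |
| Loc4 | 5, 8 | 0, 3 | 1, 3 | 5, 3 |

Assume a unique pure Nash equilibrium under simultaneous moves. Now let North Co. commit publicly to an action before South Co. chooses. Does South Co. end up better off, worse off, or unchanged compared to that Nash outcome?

better off

South Co. best-responds to each possible North Co. move:
- Loc1: South Co. compares 8, 0, 7, 4 and picks W; North Co. would get 1.
- Loc2: South Co. compares 1, 7, 9, 0 and picks Y; North Co. would get 1.
- Loc3: South Co. compares 1, 0, 5, 1 and picks Y; North Co. would get 2.
- Loc4: South Co. compares 8, 3, 3, 3 and picks W; North Co. would get 5.
Maximizing over 1, 1, 2, 5, North Co. chooses Loc4. Subgame-perfect outcome: (Loc4, W) with payoffs (5, 8).
Under simultaneous play:
North Co.'s best replies: W→Loc3; X→Loc2; Y→Loc3; Z→Loc2.
South Co.'s best replies: Loc1→W; Loc2→Y; Loc3→Y; Loc4→W.
Only (Loc3, Y) has each player best-responding; Nash payoffs (2, 5).
South Co. earns 8 sequentially versus 5 at the Nash outcome: better off.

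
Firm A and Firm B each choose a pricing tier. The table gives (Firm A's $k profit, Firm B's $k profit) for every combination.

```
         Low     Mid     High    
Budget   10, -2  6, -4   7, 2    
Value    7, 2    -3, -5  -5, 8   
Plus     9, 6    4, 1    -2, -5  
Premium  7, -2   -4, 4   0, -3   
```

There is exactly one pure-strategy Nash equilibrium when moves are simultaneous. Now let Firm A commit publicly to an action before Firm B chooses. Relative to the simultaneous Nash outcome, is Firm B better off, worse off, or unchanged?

Solve by backward induction (Firm A leads).
- Budget → Firm B plays High (best of -2, -4, 2); Firm A gets 7.
- Value → Firm B plays High (best of 2, -5, 8); Firm A gets -5.
- Plus → Firm B plays Low (best of 6, 1, -5); Firm A gets 9.
- Premium → Firm B plays Mid (best of -2, 4, -3); Firm A gets -4.
Maximizing over 7, -5, 9, -4, Firm A chooses Plus. Subgame-perfect outcome: (Plus, Low) with payoffs (9, 6).
Now find the simultaneous Nash equilibrium.
Firm A's best replies: Low→Budget; Mid→Budget; High→Budget.
Firm B's best replies: Budget→High; Value→High; Plus→Low; Premium→Mid.
Only (Budget, High) has each player best-responding; Nash payoffs (7, 2).
Firm B earns 6 sequentially versus 2 at the Nash outcome: better off.

better off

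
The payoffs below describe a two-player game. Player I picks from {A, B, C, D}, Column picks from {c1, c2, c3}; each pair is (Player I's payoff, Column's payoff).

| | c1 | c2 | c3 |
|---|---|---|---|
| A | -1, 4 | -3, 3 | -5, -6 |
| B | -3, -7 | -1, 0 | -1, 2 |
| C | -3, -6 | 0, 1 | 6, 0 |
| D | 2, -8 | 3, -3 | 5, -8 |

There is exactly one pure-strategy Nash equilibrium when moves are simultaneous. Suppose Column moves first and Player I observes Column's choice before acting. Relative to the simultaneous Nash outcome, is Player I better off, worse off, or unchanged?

better off

Work backward from Player I's decision.
- c1 → Player I plays D (best of -1, -3, -3, 2); Column gets -8.
- c2 → Player I plays D (best of -3, -1, 0, 3); Column gets -3.
- c3 → Player I plays C (best of -5, -1, 6, 5); Column gets 0.
Maximizing over -8, -3, 0, Column chooses c3. Subgame-perfect outcome: (C, c3) with payoffs (6, 0).
Under simultaneous play:
Player I's best replies: c1→D; c2→D; c3→C.
Column's best replies: A→c1; B→c3; C→c2; D→c2.
The unique mutual best reply is (D, c2), giving (3, -3).
Player I earns 6 sequentially versus 3 at the Nash outcome: better off.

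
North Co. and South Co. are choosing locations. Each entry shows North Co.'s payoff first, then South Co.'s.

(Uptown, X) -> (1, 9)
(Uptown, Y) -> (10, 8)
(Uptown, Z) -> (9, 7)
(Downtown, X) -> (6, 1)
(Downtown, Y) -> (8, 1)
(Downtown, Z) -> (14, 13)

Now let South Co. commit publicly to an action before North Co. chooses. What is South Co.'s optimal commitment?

Work backward from North Co.'s decision.
- X → North Co. plays Downtown (best of 1, 6); South Co. gets 1.
- Y → North Co. plays Uptown (best of 10, 8); South Co. gets 8.
- Z → North Co. plays Downtown (best of 9, 14); South Co. gets 13.
South Co.'s induced payoffs are 1, 8, 13, so South Co. commits to Z. Subgame-perfect outcome: (Downtown, Z) with payoffs (14, 13).

Z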